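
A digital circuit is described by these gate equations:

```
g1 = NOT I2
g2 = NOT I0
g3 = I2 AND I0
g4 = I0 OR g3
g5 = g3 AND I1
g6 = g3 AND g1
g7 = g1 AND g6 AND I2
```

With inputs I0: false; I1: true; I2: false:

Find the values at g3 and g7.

g1 = NOT I2 = NOT false = true
g3 = I2 AND I0 = false AND false = false
g6 = g3 AND g1 = false AND true = false
g7 = g1 AND g6 AND I2 = true AND false AND false = false

g3 = false; g7 = false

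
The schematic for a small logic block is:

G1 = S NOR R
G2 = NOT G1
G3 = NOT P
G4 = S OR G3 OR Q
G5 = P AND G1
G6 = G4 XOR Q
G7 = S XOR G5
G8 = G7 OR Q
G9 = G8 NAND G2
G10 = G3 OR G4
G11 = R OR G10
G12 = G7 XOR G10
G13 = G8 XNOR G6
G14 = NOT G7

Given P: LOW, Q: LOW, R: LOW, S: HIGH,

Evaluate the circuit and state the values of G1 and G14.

G1 = LOW, G14 = LOW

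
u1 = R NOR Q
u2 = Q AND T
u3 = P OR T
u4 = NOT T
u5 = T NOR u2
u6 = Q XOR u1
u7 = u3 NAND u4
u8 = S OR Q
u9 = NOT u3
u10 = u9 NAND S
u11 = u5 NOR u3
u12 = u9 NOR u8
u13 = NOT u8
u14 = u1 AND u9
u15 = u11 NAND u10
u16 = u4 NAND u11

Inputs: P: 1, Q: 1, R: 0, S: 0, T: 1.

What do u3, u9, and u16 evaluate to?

u2 = Q AND T = 1 AND 1 = 1
u3 = P OR T = 1 OR 1 = 1
u4 = NOT T = NOT 1 = 0
u5 = T NOR u2 = 1 NOR 1 = 0
u9 = NOT u3 = NOT 1 = 0
u11 = u5 NOR u3 = 0 NOR 1 = 0
u16 = u4 NAND u11 = 0 NAND 0 = 1

u3 = 1  u9 = 0  u16 = 1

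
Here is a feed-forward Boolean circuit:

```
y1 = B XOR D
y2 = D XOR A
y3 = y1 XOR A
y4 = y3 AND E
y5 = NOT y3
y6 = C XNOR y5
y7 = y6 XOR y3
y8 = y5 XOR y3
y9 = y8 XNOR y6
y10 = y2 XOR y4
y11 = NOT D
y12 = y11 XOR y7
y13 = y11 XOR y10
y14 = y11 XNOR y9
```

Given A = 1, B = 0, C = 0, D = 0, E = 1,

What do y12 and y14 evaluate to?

y1 = B XOR D = 0 XOR 0 = 0
y3 = y1 XOR A = 0 XOR 1 = 1
y5 = NOT y3 = NOT 1 = 0
y6 = C XNOR y5 = 0 XNOR 0 = 1
y7 = y6 XOR y3 = 1 XOR 1 = 0
y8 = y5 XOR y3 = 0 XOR 1 = 1
y9 = y8 XNOR y6 = 1 XNOR 1 = 1
y11 = NOT D = NOT 0 = 1
y12 = y11 XOR y7 = 1 XOR 0 = 1
y14 = y11 XNOR y9 = 1 XNOR 1 = 1

y12 = 1, y14 = 1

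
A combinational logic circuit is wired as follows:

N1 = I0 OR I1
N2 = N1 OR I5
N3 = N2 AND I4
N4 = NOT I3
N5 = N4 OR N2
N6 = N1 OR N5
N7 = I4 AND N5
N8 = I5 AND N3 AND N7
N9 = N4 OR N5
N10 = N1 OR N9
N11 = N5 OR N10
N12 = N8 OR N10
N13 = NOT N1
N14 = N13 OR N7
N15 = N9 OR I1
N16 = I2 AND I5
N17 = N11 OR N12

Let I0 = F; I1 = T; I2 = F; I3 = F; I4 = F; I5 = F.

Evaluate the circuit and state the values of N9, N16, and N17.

N9 = T  N16 = F  N17 = T

N1 = I0 OR I1 = F OR T = T
N2 = N1 OR I5 = T OR F = T
N3 = N2 AND I4 = T AND F = F
N4 = NOT I3 = NOT F = T
N5 = N4 OR N2 = T OR T = T
N7 = I4 AND N5 = F AND T = F
N8 = I5 AND N3 AND N7 = F AND F AND F = F
N9 = N4 OR N5 = T OR T = T
N10 = N1 OR N9 = T OR T = T
N11 = N5 OR N10 = T OR T = T
N12 = N8 OR N10 = F OR T = T
N16 = I2 AND I5 = F AND F = F
N17 = N11 OR N12 = T OR T = T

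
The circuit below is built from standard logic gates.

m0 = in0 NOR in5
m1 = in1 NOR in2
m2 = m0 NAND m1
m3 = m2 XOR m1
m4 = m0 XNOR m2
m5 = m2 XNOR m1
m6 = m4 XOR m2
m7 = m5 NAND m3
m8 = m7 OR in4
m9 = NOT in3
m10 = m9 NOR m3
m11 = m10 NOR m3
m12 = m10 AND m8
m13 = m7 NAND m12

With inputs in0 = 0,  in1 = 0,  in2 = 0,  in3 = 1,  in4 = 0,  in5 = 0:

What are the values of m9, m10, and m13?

m9 = 0; m10 = 0; m13 = 1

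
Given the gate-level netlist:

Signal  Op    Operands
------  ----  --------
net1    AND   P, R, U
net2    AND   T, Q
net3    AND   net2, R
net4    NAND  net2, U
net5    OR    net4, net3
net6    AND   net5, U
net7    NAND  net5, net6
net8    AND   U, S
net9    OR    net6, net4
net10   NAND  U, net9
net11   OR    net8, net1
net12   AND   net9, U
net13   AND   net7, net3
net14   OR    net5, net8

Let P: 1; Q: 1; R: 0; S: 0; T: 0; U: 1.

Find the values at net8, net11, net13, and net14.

net1 = P AND R AND U = 1 AND 0 AND 1 = 0
net2 = T AND Q = 0 AND 1 = 0
net3 = net2 AND R = 0 AND 0 = 0
net4 = net2 NAND U = 0 NAND 1 = 1
net5 = net4 OR net3 = 1 OR 0 = 1
net6 = net5 AND U = 1 AND 1 = 1
net7 = net5 NAND net6 = 1 NAND 1 = 0
net8 = U AND S = 1 AND 0 = 0
net11 = net8 OR net1 = 0 OR 0 = 0
net13 = net7 AND net3 = 0 AND 0 = 0
net14 = net5 OR net8 = 1 OR 0 = 1

net8 = 0, net11 = 0, net13 = 0, net14 = 1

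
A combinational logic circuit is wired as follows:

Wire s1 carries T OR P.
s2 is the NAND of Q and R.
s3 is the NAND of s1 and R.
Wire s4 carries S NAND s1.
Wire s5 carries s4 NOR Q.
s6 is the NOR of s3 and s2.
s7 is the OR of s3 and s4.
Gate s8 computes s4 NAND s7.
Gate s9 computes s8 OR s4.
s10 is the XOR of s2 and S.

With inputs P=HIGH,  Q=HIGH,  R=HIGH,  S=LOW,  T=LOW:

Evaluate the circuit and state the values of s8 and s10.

s8 = LOW, s10 = LOW

s1 = T OR P = LOW OR HIGH = HIGH
s2 = Q NAND R = HIGH NAND HIGH = LOW
s3 = s1 NAND R = HIGH NAND HIGH = LOW
s4 = S NAND s1 = LOW NAND HIGH = HIGH
s7 = s3 OR s4 = LOW OR HIGH = HIGH
s8 = s4 NAND s7 = HIGH NAND HIGH = LOW
s10 = s2 XOR S = LOW XOR LOW = LOW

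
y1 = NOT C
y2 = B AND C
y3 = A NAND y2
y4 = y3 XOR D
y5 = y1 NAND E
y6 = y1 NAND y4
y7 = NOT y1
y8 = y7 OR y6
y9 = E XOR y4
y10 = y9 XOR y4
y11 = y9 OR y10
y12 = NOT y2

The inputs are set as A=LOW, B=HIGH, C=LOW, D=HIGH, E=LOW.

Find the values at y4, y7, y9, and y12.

y1 = NOT C = NOT LOW = HIGH
y2 = B AND C = HIGH AND LOW = LOW
y3 = A NAND y2 = LOW NAND LOW = HIGH
y4 = y3 XOR D = HIGH XOR HIGH = LOW
y7 = NOT y1 = NOT HIGH = LOW
y9 = E XOR y4 = LOW XOR LOW = LOW
y12 = NOT y2 = NOT LOW = HIGH

y4 = LOW; y7 = LOW; y9 = LOW; y12 = HIGH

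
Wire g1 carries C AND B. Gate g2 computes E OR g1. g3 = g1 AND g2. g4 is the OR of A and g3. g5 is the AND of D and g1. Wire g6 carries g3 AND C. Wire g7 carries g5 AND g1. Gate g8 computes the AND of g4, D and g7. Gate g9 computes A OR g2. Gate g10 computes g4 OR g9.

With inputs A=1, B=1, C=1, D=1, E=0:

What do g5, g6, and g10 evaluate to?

g5 = 1  g6 = 1  g10 = 1

g1 = C AND B = 1 AND 1 = 1
g2 = E OR g1 = 0 OR 1 = 1
g3 = g1 AND g2 = 1 AND 1 = 1
g4 = A OR g3 = 1 OR 1 = 1
g5 = D AND g1 = 1 AND 1 = 1
g6 = g3 AND C = 1 AND 1 = 1
g9 = A OR g2 = 1 OR 1 = 1
g10 = g4 OR g9 = 1 OR 1 = 1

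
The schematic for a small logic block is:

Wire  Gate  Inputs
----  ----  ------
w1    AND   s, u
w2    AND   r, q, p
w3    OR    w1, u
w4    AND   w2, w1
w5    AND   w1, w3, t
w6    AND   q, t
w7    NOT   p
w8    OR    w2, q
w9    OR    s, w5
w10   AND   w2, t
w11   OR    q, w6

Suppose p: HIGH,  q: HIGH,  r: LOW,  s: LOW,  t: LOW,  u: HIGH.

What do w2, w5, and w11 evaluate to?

w2 = LOW, w5 = LOW, w11 = HIGH

w1 = s AND u = LOW AND HIGH = LOW
w2 = r AND q AND p = LOW AND HIGH AND HIGH = LOW
w3 = w1 OR u = LOW OR HIGH = HIGH
w5 = w1 AND w3 AND t = LOW AND HIGH AND LOW = LOW
w6 = q AND t = HIGH AND LOW = LOW
w11 = q OR w6 = HIGH OR LOW = HIGH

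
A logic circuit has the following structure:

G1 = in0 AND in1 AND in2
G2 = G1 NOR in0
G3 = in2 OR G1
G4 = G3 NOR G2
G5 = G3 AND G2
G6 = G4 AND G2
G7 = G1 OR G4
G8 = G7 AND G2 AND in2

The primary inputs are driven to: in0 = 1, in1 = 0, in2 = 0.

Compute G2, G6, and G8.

G2 = 0; G6 = 0; G8 = 0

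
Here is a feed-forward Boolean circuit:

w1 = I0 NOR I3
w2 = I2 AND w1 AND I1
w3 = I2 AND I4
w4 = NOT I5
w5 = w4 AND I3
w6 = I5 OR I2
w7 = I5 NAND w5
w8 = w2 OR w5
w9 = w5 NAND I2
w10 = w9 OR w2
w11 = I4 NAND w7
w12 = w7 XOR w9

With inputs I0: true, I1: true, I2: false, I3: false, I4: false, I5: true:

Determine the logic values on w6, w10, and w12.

w1 = I0 NOR I3 = true NOR false = false
w2 = I2 AND w1 AND I1 = false AND false AND true = false
w4 = NOT I5 = NOT true = false
w5 = w4 AND I3 = false AND false = false
w6 = I5 OR I2 = true OR false = true
w7 = I5 NAND w5 = true NAND false = true
w9 = w5 NAND I2 = false NAND false = true
w10 = w9 OR w2 = true OR false = true
w12 = w7 XOR w9 = true XOR true = false

w6 = true, w10 = true, w12 = false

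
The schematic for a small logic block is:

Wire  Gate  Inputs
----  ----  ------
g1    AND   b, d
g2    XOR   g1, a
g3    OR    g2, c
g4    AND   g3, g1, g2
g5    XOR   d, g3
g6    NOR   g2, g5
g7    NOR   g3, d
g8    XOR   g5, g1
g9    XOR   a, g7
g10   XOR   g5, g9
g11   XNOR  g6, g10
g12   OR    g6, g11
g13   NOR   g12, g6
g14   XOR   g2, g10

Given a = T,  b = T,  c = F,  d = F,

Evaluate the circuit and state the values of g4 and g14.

g1 = b AND d = T AND F = F
g2 = g1 XOR a = F XOR T = T
g3 = g2 OR c = T OR F = T
g4 = g3 AND g1 AND g2 = T AND F AND T = F
g5 = d XOR g3 = F XOR T = T
g7 = g3 NOR d = T NOR F = F
g9 = a XOR g7 = T XOR F = T
g10 = g5 XOR g9 = T XOR T = F
g14 = g2 XOR g10 = T XOR F = T

g4 = F; g14 = T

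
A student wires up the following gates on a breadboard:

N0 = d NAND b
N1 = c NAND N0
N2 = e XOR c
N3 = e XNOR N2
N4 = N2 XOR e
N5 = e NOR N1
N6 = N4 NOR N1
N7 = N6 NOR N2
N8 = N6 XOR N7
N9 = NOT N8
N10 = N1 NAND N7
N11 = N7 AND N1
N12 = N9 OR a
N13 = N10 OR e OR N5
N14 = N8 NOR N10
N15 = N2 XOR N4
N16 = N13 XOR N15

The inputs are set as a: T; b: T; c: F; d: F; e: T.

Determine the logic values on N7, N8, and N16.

N0 = d NAND b = F NAND T = T
N1 = c NAND N0 = F NAND T = T
N2 = e XOR c = T XOR F = T
N4 = N2 XOR e = T XOR T = F
N5 = e NOR N1 = T NOR T = F
N6 = N4 NOR N1 = F NOR T = F
N7 = N6 NOR N2 = F NOR T = F
N8 = N6 XOR N7 = F XOR F = F
N10 = N1 NAND N7 = T NAND F = T
N13 = N10 OR e OR N5 = T OR T OR F = T
N15 = N2 XOR N4 = T XOR F = T
N16 = N13 XOR N15 = T XOR T = F

N7 = F, N8 = F, N16 = F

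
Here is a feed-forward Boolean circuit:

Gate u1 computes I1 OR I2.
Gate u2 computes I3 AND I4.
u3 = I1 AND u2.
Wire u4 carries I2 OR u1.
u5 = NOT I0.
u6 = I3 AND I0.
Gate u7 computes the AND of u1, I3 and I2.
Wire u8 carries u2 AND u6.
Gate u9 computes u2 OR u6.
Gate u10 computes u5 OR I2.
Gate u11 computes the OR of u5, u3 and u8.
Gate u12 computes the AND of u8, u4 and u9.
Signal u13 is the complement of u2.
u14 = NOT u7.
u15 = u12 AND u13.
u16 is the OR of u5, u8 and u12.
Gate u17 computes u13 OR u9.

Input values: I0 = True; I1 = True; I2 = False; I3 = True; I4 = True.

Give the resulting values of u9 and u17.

u9 = True  u17 = True

u2 = I3 AND I4 = True AND True = True
u6 = I3 AND I0 = True AND True = True
u9 = u2 OR u6 = True OR True = True
u13 = NOT u2 = NOT True = False
u17 = u13 OR u9 = False OR True = True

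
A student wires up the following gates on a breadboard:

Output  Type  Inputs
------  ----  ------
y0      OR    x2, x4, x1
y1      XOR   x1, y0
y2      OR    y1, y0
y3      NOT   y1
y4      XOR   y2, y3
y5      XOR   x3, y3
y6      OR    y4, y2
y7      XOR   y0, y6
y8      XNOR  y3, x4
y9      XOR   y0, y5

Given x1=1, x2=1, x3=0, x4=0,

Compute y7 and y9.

y0 = x2 OR x4 OR x1 = 1 OR 0 OR 1 = 1
y1 = x1 XOR y0 = 1 XOR 1 = 0
y2 = y1 OR y0 = 0 OR 1 = 1
y3 = NOT y1 = NOT 0 = 1
y4 = y2 XOR y3 = 1 XOR 1 = 0
y5 = x3 XOR y3 = 0 XOR 1 = 1
y6 = y4 OR y2 = 0 OR 1 = 1
y7 = y0 XOR y6 = 1 XOR 1 = 0
y9 = y0 XOR y5 = 1 XOR 1 = 0

y7 = 0, y9 = 0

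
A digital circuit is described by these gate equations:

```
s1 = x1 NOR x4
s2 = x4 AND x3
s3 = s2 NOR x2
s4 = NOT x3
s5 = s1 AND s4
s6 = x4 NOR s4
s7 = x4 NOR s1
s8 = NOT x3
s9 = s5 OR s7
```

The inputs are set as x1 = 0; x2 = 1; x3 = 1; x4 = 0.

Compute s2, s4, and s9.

s1 = x1 NOR x4 = 0 NOR 0 = 1
s2 = x4 AND x3 = 0 AND 1 = 0
s4 = NOT x3 = NOT 1 = 0
s5 = s1 AND s4 = 1 AND 0 = 0
s7 = x4 NOR s1 = 0 NOR 1 = 0
s9 = s5 OR s7 = 0 OR 0 = 0

s2 = 0  s4 = 0  s9 = 0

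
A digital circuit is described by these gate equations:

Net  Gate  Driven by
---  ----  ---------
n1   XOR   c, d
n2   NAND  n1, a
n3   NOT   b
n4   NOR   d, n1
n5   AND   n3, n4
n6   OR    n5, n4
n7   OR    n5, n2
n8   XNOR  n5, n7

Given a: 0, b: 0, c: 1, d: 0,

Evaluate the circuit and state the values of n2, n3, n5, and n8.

n2 = 1  n3 = 1  n5 = 0  n8 = 0

n1 = c XOR d = 1 XOR 0 = 1
n2 = n1 NAND a = 1 NAND 0 = 1
n3 = NOT b = NOT 0 = 1
n4 = d NOR n1 = 0 NOR 1 = 0
n5 = n3 AND n4 = 1 AND 0 = 0
n7 = n5 OR n2 = 0 OR 1 = 1
n8 = n5 XNOR n7 = 0 XNOR 1 = 0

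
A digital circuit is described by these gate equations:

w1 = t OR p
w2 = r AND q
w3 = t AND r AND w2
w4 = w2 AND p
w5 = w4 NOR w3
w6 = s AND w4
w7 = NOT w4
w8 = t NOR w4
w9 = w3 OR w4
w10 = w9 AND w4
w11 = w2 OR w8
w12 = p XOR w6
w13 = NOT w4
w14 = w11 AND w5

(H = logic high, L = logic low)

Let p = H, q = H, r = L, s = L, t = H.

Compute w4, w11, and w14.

w2 = r AND q = L AND H = L
w3 = t AND r AND w2 = H AND L AND L = L
w4 = w2 AND p = L AND H = L
w5 = w4 NOR w3 = L NOR L = H
w8 = t NOR w4 = H NOR L = L
w11 = w2 OR w8 = L OR L = L
w14 = w11 AND w5 = L AND H = L

w4 = L, w11 = L, w14 = L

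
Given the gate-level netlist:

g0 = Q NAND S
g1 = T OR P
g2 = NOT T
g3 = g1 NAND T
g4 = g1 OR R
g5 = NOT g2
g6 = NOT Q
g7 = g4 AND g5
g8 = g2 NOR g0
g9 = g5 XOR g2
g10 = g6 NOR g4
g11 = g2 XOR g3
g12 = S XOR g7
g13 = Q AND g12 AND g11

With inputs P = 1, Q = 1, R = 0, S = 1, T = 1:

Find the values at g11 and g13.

g11 = 0; g13 = 0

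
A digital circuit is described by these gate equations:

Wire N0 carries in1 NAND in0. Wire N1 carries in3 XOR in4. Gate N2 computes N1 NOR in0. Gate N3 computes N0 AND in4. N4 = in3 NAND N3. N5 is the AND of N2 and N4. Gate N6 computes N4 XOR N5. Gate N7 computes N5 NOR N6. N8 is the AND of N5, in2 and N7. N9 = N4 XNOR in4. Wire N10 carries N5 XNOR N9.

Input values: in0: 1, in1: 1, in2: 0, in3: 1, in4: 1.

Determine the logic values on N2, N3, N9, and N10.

N2 = 0; N3 = 0; N9 = 1; N10 = 0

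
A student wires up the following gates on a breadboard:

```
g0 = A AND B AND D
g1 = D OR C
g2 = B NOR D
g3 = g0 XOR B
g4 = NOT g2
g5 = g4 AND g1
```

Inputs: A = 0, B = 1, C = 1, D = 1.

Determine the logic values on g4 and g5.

g4 = 1; g5 = 1

g1 = D OR C = 1 OR 1 = 1
g2 = B NOR D = 1 NOR 1 = 0
g4 = NOT g2 = NOT 0 = 1
g5 = g4 AND g1 = 1 AND 1 = 1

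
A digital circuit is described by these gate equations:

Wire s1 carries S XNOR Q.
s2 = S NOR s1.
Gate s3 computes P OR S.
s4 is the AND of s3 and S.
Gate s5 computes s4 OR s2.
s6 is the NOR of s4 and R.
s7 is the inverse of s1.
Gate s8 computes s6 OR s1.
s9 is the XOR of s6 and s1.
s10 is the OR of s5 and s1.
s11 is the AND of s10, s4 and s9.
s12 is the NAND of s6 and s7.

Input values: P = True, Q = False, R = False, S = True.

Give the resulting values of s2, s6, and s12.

s2 = False  s6 = False  s12 = True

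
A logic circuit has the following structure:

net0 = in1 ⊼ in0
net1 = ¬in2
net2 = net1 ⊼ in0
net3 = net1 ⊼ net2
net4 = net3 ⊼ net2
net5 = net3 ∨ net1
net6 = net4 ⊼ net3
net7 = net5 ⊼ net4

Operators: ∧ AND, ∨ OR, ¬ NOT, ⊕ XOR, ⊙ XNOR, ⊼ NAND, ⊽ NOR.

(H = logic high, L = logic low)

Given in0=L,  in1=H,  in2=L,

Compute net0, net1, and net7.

net0 = in1 NAND in0 = H NAND L = H
net1 = NOT in2 = NOT L = H
net2 = net1 NAND in0 = H NAND L = H
net3 = net1 NAND net2 = H NAND H = L
net4 = net3 NAND net2 = L NAND H = H
net5 = net3 OR net1 = L OR H = H
net7 = net5 NAND net4 = H NAND H = L

net0 = H, net1 = H, net7 = L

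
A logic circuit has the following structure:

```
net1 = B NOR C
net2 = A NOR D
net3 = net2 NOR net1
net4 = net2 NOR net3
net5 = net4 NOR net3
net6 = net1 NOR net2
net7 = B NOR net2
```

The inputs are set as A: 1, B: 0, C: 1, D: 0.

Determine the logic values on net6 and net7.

net6 = 1, net7 = 1

net1 = B NOR C = 0 NOR 1 = 0
net2 = A NOR D = 1 NOR 0 = 0
net6 = net1 NOR net2 = 0 NOR 0 = 1
net7 = B NOR net2 = 0 NOR 0 = 1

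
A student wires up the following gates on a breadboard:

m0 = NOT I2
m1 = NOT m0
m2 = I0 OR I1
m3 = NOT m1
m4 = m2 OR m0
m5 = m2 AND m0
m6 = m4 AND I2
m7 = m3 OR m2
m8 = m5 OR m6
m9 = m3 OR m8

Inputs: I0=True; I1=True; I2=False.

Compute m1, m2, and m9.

m1 = False; m2 = True; m9 = True

m0 = NOT I2 = NOT False = True
m1 = NOT m0 = NOT True = False
m2 = I0 OR I1 = True OR True = True
m3 = NOT m1 = NOT False = True
m4 = m2 OR m0 = True OR True = True
m5 = m2 AND m0 = True AND True = True
m6 = m4 AND I2 = True AND False = False
m8 = m5 OR m6 = True OR False = True
m9 = m3 OR m8 = True OR True = True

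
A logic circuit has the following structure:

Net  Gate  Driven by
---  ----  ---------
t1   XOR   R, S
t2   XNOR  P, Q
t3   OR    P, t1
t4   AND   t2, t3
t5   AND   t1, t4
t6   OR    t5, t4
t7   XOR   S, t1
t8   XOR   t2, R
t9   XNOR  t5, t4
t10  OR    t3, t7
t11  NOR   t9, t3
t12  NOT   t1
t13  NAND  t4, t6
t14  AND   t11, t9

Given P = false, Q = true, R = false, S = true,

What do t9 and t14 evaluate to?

t1 = R XOR S = false XOR true = true
t2 = P XNOR Q = false XNOR true = false
t3 = P OR t1 = false OR true = true
t4 = t2 AND t3 = false AND true = false
t5 = t1 AND t4 = true AND false = false
t9 = t5 XNOR t4 = false XNOR false = true
t11 = t9 NOR t3 = true NOR true = false
t14 = t11 AND t9 = false AND true = false

t9 = true; t14 = false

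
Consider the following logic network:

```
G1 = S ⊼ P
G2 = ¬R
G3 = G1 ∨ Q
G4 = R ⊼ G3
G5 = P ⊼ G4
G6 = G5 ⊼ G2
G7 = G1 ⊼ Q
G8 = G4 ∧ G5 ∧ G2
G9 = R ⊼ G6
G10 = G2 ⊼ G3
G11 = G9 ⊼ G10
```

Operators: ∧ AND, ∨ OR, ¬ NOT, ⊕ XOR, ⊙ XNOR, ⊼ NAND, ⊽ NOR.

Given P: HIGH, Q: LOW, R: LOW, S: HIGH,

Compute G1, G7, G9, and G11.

G1 = LOW, G7 = HIGH, G9 = HIGH, G11 = LOW

G1 = S NAND P = HIGH NAND HIGH = LOW
G2 = NOT R = NOT LOW = HIGH
G3 = G1 OR Q = LOW OR LOW = LOW
G4 = R NAND G3 = LOW NAND LOW = HIGH
G5 = P NAND G4 = HIGH NAND HIGH = LOW
G6 = G5 NAND G2 = LOW NAND HIGH = HIGH
G7 = G1 NAND Q = LOW NAND LOW = HIGH
G9 = R NAND G6 = LOW NAND HIGH = HIGH
G10 = G2 NAND G3 = HIGH NAND LOW = HIGH
G11 = G9 NAND G10 = HIGH NAND HIGH = LOW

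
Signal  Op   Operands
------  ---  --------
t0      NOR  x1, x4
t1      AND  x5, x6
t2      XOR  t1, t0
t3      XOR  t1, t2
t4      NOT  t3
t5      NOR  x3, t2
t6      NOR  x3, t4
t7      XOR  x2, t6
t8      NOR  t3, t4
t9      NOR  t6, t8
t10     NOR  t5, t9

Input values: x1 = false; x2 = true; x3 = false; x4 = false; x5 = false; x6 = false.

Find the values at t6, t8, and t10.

t0 = x1 NOR x4 = false NOR false = true
t1 = x5 AND x6 = false AND false = false
t2 = t1 XOR t0 = false XOR true = true
t3 = t1 XOR t2 = false XOR true = true
t4 = NOT t3 = NOT true = false
t5 = x3 NOR t2 = false NOR true = false
t6 = x3 NOR t4 = false NOR false = true
t8 = t3 NOR t4 = true NOR false = false
t9 = t6 NOR t8 = true NOR false = false
t10 = t5 NOR t9 = false NOR false = true

t6 = true  t8 = false  t10 = true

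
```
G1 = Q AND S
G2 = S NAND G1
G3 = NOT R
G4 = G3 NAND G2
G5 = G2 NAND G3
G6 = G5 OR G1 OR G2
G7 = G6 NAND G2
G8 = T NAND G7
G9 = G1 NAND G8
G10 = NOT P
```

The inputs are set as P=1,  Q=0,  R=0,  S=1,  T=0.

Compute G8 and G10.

G8 = 1; G10 = 0

G1 = Q AND S = 0 AND 1 = 0
G2 = S NAND G1 = 1 NAND 0 = 1
G3 = NOT R = NOT 0 = 1
G5 = G2 NAND G3 = 1 NAND 1 = 0
G6 = G5 OR G1 OR G2 = 0 OR 0 OR 1 = 1
G7 = G6 NAND G2 = 1 NAND 1 = 0
G8 = T NAND G7 = 0 NAND 0 = 1
G10 = NOT P = NOT 1 = 0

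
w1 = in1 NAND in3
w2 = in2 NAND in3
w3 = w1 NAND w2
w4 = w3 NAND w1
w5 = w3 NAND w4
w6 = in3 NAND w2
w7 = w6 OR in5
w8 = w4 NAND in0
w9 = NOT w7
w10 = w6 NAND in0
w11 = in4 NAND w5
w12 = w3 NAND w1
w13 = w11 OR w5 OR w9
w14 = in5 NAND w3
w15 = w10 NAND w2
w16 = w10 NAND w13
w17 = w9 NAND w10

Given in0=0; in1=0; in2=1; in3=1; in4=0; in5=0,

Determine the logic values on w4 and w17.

w1 = in1 NAND in3 = 0 NAND 1 = 1
w2 = in2 NAND in3 = 1 NAND 1 = 0
w3 = w1 NAND w2 = 1 NAND 0 = 1
w4 = w3 NAND w1 = 1 NAND 1 = 0
w6 = in3 NAND w2 = 1 NAND 0 = 1
w7 = w6 OR in5 = 1 OR 0 = 1
w9 = NOT w7 = NOT 1 = 0
w10 = w6 NAND in0 = 1 NAND 0 = 1
w17 = w9 NAND w10 = 0 NAND 1 = 1

w4 = 0, w17 = 1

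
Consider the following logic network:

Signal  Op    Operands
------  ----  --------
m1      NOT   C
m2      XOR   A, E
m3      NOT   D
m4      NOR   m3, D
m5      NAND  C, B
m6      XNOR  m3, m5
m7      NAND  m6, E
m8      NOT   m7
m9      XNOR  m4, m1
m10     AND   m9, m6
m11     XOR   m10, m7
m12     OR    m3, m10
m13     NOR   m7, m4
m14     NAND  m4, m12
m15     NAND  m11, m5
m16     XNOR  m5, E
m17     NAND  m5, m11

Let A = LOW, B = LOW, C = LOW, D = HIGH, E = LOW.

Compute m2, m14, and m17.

m2 = LOW, m14 = HIGH, m17 = LOW

m1 = NOT C = NOT LOW = HIGH
m2 = A XOR E = LOW XOR LOW = LOW
m3 = NOT D = NOT HIGH = LOW
m4 = m3 NOR D = LOW NOR HIGH = LOW
m5 = C NAND B = LOW NAND LOW = HIGH
m6 = m3 XNOR m5 = LOW XNOR HIGH = LOW
m7 = m6 NAND E = LOW NAND LOW = HIGH
m9 = m4 XNOR m1 = LOW XNOR HIGH = LOW
m10 = m9 AND m6 = LOW AND LOW = LOW
m11 = m10 XOR m7 = LOW XOR HIGH = HIGH
m12 = m3 OR m10 = LOW OR LOW = LOW
m14 = m4 NAND m12 = LOW NAND LOW = HIGH
m17 = m5 NAND m11 = HIGH NAND HIGH = LOW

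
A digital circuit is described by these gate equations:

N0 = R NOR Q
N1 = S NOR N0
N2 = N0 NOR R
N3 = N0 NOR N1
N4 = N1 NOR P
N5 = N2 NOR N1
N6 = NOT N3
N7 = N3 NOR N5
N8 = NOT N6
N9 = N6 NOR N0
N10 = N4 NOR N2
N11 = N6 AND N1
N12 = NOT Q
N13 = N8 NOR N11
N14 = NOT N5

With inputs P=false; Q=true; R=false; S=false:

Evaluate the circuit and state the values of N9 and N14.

N9 = false  N14 = true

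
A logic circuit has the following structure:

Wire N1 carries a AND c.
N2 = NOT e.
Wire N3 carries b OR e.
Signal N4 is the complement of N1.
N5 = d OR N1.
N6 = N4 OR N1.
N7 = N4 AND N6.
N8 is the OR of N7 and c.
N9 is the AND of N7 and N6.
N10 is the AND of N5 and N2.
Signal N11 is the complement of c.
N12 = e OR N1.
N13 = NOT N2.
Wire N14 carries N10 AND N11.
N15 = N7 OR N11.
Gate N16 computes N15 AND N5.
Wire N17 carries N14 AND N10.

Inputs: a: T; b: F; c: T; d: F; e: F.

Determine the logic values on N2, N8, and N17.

N1 = a AND c = T AND T = T
N2 = NOT e = NOT F = T
N4 = NOT N1 = NOT T = F
N5 = d OR N1 = F OR T = T
N6 = N4 OR N1 = F OR T = T
N7 = N4 AND N6 = F AND T = F
N8 = N7 OR c = F OR T = T
N10 = N5 AND N2 = T AND T = T
N11 = NOT c = NOT T = F
N14 = N10 AND N11 = T AND F = F
N17 = N14 AND N10 = F AND T = F

N2 = T  N8 = T  N17 = F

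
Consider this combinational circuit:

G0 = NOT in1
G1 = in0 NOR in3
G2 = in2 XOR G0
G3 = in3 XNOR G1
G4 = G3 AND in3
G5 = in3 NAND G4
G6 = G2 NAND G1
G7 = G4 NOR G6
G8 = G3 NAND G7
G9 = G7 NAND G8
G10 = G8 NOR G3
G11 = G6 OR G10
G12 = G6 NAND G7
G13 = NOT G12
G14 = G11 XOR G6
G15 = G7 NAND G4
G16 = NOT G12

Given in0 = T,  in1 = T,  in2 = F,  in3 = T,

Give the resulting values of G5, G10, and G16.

G5 = T, G10 = F, G16 = F

G0 = NOT in1 = NOT T = F
G1 = in0 NOR in3 = T NOR T = F
G2 = in2 XOR G0 = F XOR F = F
G3 = in3 XNOR G1 = T XNOR F = F
G4 = G3 AND in3 = F AND T = F
G5 = in3 NAND G4 = T NAND F = T
G6 = G2 NAND G1 = F NAND F = T
G7 = G4 NOR G6 = F NOR T = F
G8 = G3 NAND G7 = F NAND F = T
G10 = G8 NOR G3 = T NOR F = F
G12 = G6 NAND G7 = T NAND F = T
G16 = NOT G12 = NOT T = F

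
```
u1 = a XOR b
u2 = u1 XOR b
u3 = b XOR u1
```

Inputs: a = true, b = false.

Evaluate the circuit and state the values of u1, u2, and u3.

u1 = true, u2 = true, u3 = true

u1 = a XOR b = true XOR false = true
u2 = u1 XOR b = true XOR false = true
u3 = b XOR u1 = false XOR true = true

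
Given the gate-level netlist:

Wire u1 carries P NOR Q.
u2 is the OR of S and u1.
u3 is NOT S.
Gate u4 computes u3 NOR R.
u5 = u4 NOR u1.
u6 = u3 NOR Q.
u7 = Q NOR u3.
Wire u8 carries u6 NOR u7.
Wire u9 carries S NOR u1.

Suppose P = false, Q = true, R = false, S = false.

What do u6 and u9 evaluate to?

u1 = P NOR Q = false NOR true = false
u3 = NOT S = NOT false = true
u6 = u3 NOR Q = true NOR true = false
u9 = S NOR u1 = false NOR false = true

u6 = false; u9 = true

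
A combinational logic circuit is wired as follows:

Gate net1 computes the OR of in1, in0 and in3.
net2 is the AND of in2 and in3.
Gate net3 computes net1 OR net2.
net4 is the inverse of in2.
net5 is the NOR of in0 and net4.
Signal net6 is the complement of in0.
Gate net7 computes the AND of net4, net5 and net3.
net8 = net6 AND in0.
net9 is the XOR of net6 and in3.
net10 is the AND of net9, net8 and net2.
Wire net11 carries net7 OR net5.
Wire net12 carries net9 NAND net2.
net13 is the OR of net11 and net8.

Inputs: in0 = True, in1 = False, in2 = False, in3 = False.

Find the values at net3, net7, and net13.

net1 = in1 OR in0 OR in3 = False OR True OR False = True
net2 = in2 AND in3 = False AND False = False
net3 = net1 OR net2 = True OR False = True
net4 = NOT in2 = NOT False = True
net5 = in0 NOR net4 = True NOR True = False
net6 = NOT in0 = NOT True = False
net7 = net4 AND net5 AND net3 = True AND False AND True = False
net8 = net6 AND in0 = False AND True = False
net11 = net7 OR net5 = False OR False = False
net13 = net11 OR net8 = False OR False = False

net3 = True, net7 = False, net13 = False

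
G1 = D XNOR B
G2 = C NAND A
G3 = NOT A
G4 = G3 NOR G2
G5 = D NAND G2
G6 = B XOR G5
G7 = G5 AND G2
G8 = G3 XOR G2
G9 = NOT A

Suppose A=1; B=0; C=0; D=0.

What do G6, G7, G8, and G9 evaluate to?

G6 = 1  G7 = 1  G8 = 1  G9 = 0

G2 = C NAND A = 0 NAND 1 = 1
G3 = NOT A = NOT 1 = 0
G5 = D NAND G2 = 0 NAND 1 = 1
G6 = B XOR G5 = 0 XOR 1 = 1
G7 = G5 AND G2 = 1 AND 1 = 1
G8 = G3 XOR G2 = 0 XOR 1 = 1
G9 = NOT A = NOT 1 = 0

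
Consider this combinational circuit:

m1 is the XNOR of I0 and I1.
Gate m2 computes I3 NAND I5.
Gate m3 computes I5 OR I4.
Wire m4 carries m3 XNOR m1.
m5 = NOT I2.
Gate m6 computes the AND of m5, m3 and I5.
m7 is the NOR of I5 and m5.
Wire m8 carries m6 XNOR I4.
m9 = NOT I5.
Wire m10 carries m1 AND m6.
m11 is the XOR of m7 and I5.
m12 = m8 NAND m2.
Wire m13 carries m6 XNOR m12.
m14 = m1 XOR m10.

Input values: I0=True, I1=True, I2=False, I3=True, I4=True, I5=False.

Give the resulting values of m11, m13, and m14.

m11 = False  m13 = False  m14 = True

m1 = I0 XNOR I1 = True XNOR True = True
m2 = I3 NAND I5 = True NAND False = True
m3 = I5 OR I4 = False OR True = True
m5 = NOT I2 = NOT False = True
m6 = m5 AND m3 AND I5 = True AND True AND False = False
m7 = I5 NOR m5 = False NOR True = False
m8 = m6 XNOR I4 = False XNOR True = False
m10 = m1 AND m6 = True AND False = False
m11 = m7 XOR I5 = False XOR False = False
m12 = m8 NAND m2 = False NAND True = True
m13 = m6 XNOR m12 = False XNOR True = False
m14 = m1 XOR m10 = True XOR False = True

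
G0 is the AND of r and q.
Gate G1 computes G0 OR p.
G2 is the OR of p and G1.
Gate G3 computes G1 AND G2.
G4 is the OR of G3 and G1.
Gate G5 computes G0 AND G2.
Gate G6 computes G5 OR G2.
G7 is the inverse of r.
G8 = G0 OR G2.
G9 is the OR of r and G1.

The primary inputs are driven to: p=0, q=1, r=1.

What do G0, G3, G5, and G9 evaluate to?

G0 = r AND q = 1 AND 1 = 1
G1 = G0 OR p = 1 OR 0 = 1
G2 = p OR G1 = 0 OR 1 = 1
G3 = G1 AND G2 = 1 AND 1 = 1
G5 = G0 AND G2 = 1 AND 1 = 1
G9 = r OR G1 = 1 OR 1 = 1

G0 = 1; G3 = 1; G5 = 1; G9 = 1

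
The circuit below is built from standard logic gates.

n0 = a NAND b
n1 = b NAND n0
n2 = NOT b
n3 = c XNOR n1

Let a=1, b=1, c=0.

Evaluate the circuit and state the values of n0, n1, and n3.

n0 = 0; n1 = 1; n3 = 0

n0 = a NAND b = 1 NAND 1 = 0
n1 = b NAND n0 = 1 NAND 0 = 1
n3 = c XNOR n1 = 0 XNOR 1 = 0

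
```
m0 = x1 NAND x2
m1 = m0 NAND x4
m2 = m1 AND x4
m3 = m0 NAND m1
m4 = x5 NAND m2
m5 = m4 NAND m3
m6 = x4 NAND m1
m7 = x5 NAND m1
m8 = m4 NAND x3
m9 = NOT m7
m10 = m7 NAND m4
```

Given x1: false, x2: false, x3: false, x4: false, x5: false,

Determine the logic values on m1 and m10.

m1 = true  m10 = false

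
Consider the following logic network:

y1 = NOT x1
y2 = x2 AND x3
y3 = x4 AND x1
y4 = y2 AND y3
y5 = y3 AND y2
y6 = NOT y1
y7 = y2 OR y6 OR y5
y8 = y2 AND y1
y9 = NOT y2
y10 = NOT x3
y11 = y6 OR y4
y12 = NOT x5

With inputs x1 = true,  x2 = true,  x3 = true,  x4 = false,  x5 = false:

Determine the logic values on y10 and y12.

y10 = NOT x3 = NOT true = false
y12 = NOT x5 = NOT false = true

y10 = false  y12 = true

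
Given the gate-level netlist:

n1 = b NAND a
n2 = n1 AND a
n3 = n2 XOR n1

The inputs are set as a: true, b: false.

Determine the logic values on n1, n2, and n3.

n1 = true, n2 = true, n3 = false

n1 = b NAND a = false NAND true = true
n2 = n1 AND a = true AND true = true
n3 = n2 XOR n1 = true XOR true = false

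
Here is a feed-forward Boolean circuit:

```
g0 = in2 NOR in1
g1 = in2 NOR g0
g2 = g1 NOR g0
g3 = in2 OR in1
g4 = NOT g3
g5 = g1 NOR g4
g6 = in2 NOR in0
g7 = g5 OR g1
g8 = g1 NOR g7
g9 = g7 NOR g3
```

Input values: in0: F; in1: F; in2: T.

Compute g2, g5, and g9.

g2 = T  g5 = T  g9 = F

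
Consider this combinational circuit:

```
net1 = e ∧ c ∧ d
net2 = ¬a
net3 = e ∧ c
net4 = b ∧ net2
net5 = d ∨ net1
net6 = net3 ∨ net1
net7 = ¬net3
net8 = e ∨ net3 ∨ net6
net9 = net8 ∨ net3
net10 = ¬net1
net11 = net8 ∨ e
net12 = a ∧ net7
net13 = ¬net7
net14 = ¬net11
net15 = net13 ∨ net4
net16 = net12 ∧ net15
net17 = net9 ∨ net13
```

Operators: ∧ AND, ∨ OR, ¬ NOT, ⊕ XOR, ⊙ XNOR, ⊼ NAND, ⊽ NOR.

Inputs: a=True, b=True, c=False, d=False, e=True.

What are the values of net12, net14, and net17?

net1 = e AND c AND d = True AND False AND False = False
net3 = e AND c = True AND False = False
net6 = net3 OR net1 = False OR False = False
net7 = NOT net3 = NOT False = True
net8 = e OR net3 OR net6 = True OR False OR False = True
net9 = net8 OR net3 = True OR False = True
net11 = net8 OR e = True OR True = True
net12 = a AND net7 = True AND True = True
net13 = NOT net7 = NOT True = False
net14 = NOT net11 = NOT True = False
net17 = net9 OR net13 = True OR False = True

net12 = True; net14 = False; net17 = True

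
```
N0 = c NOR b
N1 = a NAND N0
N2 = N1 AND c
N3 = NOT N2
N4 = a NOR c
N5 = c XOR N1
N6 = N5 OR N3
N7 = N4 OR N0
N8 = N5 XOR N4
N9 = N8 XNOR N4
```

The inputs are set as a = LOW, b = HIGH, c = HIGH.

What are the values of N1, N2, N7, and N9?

N1 = HIGH; N2 = HIGH; N7 = LOW; N9 = HIGH

N0 = c NOR b = HIGH NOR HIGH = LOW
N1 = a NAND N0 = LOW NAND LOW = HIGH
N2 = N1 AND c = HIGH AND HIGH = HIGH
N4 = a NOR c = LOW NOR HIGH = LOW
N5 = c XOR N1 = HIGH XOR HIGH = LOW
N7 = N4 OR N0 = LOW OR LOW = LOW
N8 = N5 XOR N4 = LOW XOR LOW = LOW
N9 = N8 XNOR N4 = LOW XNOR LOW = HIGH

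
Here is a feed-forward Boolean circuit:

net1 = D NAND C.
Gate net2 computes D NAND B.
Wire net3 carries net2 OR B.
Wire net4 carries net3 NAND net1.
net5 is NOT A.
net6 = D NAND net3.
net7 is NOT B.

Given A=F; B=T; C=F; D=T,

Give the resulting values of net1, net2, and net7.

net1 = T, net2 = F, net7 = F

net1 = D NAND C = T NAND F = T
net2 = D NAND B = T NAND T = F
net7 = NOT B = NOT T = F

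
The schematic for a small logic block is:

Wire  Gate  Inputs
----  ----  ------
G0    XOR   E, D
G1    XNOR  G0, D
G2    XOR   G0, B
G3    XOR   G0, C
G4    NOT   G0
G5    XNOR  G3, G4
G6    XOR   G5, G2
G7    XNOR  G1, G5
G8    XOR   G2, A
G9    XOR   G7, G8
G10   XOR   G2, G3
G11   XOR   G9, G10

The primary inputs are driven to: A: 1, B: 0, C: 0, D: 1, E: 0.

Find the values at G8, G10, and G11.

G8 = 0; G10 = 0; G11 = 0

G0 = E XOR D = 0 XOR 1 = 1
G1 = G0 XNOR D = 1 XNOR 1 = 1
G2 = G0 XOR B = 1 XOR 0 = 1
G3 = G0 XOR C = 1 XOR 0 = 1
G4 = NOT G0 = NOT 1 = 0
G5 = G3 XNOR G4 = 1 XNOR 0 = 0
G7 = G1 XNOR G5 = 1 XNOR 0 = 0
G8 = G2 XOR A = 1 XOR 1 = 0
G9 = G7 XOR G8 = 0 XOR 0 = 0
G10 = G2 XOR G3 = 1 XOR 1 = 0
G11 = G9 XOR G10 = 0 XOR 0 = 0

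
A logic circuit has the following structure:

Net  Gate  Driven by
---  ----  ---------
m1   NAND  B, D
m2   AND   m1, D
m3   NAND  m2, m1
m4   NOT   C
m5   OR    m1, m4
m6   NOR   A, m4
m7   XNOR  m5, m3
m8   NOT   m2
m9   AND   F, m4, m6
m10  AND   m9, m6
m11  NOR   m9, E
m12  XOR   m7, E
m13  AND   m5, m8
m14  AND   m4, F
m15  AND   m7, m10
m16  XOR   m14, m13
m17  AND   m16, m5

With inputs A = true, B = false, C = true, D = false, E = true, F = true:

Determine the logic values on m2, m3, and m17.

m2 = false, m3 = true, m17 = true

m1 = B NAND D = false NAND false = true
m2 = m1 AND D = true AND false = false
m3 = m2 NAND m1 = false NAND true = true
m4 = NOT C = NOT true = false
m5 = m1 OR m4 = true OR false = true
m8 = NOT m2 = NOT false = true
m13 = m5 AND m8 = true AND true = true
m14 = m4 AND F = false AND true = false
m16 = m14 XOR m13 = false XOR true = true
m17 = m16 AND m5 = true AND true = true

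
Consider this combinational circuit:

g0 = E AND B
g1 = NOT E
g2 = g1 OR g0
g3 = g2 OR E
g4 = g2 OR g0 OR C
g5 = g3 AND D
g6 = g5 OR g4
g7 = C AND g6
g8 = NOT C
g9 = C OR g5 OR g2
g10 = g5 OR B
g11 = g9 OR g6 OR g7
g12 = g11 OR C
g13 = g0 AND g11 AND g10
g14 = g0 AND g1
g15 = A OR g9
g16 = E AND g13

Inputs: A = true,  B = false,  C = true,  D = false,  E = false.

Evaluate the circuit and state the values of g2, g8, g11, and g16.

g0 = E AND B = false AND false = false
g1 = NOT E = NOT false = true
g2 = g1 OR g0 = true OR false = true
g3 = g2 OR E = true OR false = true
g4 = g2 OR g0 OR C = true OR false OR true = true
g5 = g3 AND D = true AND false = false
g6 = g5 OR g4 = false OR true = true
g7 = C AND g6 = true AND true = true
g8 = NOT C = NOT true = false
g9 = C OR g5 OR g2 = true OR false OR true = true
g10 = g5 OR B = false OR false = false
g11 = g9 OR g6 OR g7 = true OR true OR true = true
g13 = g0 AND g11 AND g10 = false AND true AND false = false
g16 = E AND g13 = false AND false = false

g2 = true, g8 = false, g11 = true, g16 = false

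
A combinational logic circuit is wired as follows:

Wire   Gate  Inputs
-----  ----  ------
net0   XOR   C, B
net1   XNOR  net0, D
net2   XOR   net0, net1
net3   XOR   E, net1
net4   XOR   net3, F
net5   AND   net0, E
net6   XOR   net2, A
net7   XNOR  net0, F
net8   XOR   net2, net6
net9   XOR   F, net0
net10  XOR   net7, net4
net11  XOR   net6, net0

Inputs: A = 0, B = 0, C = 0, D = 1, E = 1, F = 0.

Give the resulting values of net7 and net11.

net0 = C XOR B = 0 XOR 0 = 0
net1 = net0 XNOR D = 0 XNOR 1 = 0
net2 = net0 XOR net1 = 0 XOR 0 = 0
net6 = net2 XOR A = 0 XOR 0 = 0
net7 = net0 XNOR F = 0 XNOR 0 = 1
net11 = net6 XOR net0 = 0 XOR 0 = 0

net7 = 1  net11 = 0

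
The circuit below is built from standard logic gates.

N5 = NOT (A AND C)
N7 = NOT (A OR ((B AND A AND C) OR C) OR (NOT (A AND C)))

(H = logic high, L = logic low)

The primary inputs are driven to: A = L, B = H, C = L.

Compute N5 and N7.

N5 = H  N7 = L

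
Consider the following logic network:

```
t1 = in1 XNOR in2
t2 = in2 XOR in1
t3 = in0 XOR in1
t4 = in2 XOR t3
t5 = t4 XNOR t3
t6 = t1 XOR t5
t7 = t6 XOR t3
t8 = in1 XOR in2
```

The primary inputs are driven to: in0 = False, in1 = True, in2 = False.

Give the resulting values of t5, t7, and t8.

t1 = in1 XNOR in2 = True XNOR False = False
t3 = in0 XOR in1 = False XOR True = True
t4 = in2 XOR t3 = False XOR True = True
t5 = t4 XNOR t3 = True XNOR True = True
t6 = t1 XOR t5 = False XOR True = True
t7 = t6 XOR t3 = True XOR True = False
t8 = in1 XOR in2 = True XOR False = True

t5 = True  t7 = False  t8 = True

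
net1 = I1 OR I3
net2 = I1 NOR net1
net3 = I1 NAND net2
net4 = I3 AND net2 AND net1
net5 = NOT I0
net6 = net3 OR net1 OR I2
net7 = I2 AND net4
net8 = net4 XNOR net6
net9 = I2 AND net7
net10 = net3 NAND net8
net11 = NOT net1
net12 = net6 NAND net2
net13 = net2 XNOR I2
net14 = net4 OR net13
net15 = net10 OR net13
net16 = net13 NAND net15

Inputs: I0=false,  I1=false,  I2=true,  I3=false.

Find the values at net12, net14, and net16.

net12 = false; net14 = true; net16 = false

net1 = I1 OR I3 = false OR false = false
net2 = I1 NOR net1 = false NOR false = true
net3 = I1 NAND net2 = false NAND true = true
net4 = I3 AND net2 AND net1 = false AND true AND false = false
net6 = net3 OR net1 OR I2 = true OR false OR true = true
net8 = net4 XNOR net6 = false XNOR true = false
net10 = net3 NAND net8 = true NAND false = true
net12 = net6 NAND net2 = true NAND true = false
net13 = net2 XNOR I2 = true XNOR true = true
net14 = net4 OR net13 = false OR true = true
net15 = net10 OR net13 = true OR true = true
net16 = net13 NAND net15 = true NAND true = false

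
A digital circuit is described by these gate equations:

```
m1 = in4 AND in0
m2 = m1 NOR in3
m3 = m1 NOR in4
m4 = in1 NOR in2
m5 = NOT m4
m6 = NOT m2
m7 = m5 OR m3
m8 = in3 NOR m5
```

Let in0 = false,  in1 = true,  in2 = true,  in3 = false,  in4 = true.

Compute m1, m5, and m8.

m1 = false, m5 = true, m8 = false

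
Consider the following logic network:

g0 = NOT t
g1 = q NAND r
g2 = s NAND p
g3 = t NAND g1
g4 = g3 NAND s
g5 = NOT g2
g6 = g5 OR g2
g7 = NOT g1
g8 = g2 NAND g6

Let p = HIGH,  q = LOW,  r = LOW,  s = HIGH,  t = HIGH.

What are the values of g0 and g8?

g0 = NOT t = NOT HIGH = LOW
g2 = s NAND p = HIGH NAND HIGH = LOW
g5 = NOT g2 = NOT LOW = HIGH
g6 = g5 OR g2 = HIGH OR LOW = HIGH
g8 = g2 NAND g6 = LOW NAND HIGH = HIGH

g0 = LOW, g8 = HIGH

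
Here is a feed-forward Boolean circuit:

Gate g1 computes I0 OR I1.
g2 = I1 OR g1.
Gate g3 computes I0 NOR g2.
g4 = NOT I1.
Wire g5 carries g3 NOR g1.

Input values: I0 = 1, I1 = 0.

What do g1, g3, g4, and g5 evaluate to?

g1 = I0 OR I1 = 1 OR 0 = 1
g2 = I1 OR g1 = 0 OR 1 = 1
g3 = I0 NOR g2 = 1 NOR 1 = 0
g4 = NOT I1 = NOT 0 = 1
g5 = g3 NOR g1 = 0 NOR 1 = 0

g1 = 1, g3 = 0, g4 = 1, g5 = 0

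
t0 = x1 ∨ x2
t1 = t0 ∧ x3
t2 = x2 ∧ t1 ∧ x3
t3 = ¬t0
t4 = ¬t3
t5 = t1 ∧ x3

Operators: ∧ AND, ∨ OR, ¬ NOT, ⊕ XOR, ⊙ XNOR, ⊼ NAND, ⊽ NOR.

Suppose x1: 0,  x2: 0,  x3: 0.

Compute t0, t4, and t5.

t0 = 0, t4 = 0, t5 = 0

t0 = x1 OR x2 = 0 OR 0 = 0
t1 = t0 AND x3 = 0 AND 0 = 0
t3 = NOT t0 = NOT 0 = 1
t4 = NOT t3 = NOT 1 = 0
t5 = t1 AND x3 = 0 AND 0 = 0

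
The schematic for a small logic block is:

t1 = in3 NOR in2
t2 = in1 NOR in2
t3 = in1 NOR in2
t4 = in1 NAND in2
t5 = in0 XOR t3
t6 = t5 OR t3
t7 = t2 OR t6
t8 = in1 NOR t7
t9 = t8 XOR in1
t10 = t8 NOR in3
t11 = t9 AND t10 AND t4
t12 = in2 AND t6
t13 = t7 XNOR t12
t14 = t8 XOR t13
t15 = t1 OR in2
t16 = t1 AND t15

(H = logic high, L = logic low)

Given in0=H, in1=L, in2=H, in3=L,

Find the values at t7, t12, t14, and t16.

t7 = H, t12 = H, t14 = H, t16 = L

t1 = in3 NOR in2 = L NOR H = L
t2 = in1 NOR in2 = L NOR H = L
t3 = in1 NOR in2 = L NOR H = L
t5 = in0 XOR t3 = H XOR L = H
t6 = t5 OR t3 = H OR L = H
t7 = t2 OR t6 = L OR H = H
t8 = in1 NOR t7 = L NOR H = L
t12 = in2 AND t6 = H AND H = H
t13 = t7 XNOR t12 = H XNOR H = H
t14 = t8 XOR t13 = L XOR H = H
t15 = t1 OR in2 = L OR H = H
t16 = t1 AND t15 = L AND H = L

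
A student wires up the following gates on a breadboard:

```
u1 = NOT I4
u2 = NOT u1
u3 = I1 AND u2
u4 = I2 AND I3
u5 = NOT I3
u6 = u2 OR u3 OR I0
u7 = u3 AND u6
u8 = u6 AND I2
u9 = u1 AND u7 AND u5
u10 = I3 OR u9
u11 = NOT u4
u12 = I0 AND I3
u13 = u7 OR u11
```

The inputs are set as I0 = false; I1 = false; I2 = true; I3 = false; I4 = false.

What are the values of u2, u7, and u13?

u1 = NOT I4 = NOT false = true
u2 = NOT u1 = NOT true = false
u3 = I1 AND u2 = false AND false = false
u4 = I2 AND I3 = true AND false = false
u6 = u2 OR u3 OR I0 = false OR false OR false = false
u7 = u3 AND u6 = false AND false = false
u11 = NOT u4 = NOT false = true
u13 = u7 OR u11 = false OR true = true

u2 = false  u7 = false  u13 = true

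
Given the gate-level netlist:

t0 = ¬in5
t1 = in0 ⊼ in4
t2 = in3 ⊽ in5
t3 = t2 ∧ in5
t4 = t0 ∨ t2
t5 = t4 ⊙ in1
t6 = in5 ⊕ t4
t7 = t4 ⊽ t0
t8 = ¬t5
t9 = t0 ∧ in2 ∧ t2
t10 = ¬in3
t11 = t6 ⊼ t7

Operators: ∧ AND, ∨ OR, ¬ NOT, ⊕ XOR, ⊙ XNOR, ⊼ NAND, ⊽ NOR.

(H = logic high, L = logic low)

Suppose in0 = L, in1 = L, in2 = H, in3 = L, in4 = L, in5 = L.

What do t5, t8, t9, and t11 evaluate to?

t5 = L, t8 = H, t9 = H, t11 = H

t0 = NOT in5 = NOT L = H
t2 = in3 NOR in5 = L NOR L = H
t4 = t0 OR t2 = H OR H = H
t5 = t4 XNOR in1 = H XNOR L = L
t6 = in5 XOR t4 = L XOR H = H
t7 = t4 NOR t0 = H NOR H = L
t8 = NOT t5 = NOT L = H
t9 = t0 AND in2 AND t2 = H AND H AND H = H
t11 = t6 NAND t7 = H NAND L = H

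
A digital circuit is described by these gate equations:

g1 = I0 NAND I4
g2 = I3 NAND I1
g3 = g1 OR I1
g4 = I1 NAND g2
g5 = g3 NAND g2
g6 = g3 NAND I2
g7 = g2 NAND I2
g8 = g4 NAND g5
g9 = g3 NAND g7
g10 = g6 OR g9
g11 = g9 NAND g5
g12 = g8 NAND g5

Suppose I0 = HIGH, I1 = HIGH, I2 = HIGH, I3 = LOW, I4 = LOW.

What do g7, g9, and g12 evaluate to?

g7 = LOW  g9 = HIGH  g12 = HIGH

g1 = I0 NAND I4 = HIGH NAND LOW = HIGH
g2 = I3 NAND I1 = LOW NAND HIGH = HIGH
g3 = g1 OR I1 = HIGH OR HIGH = HIGH
g4 = I1 NAND g2 = HIGH NAND HIGH = LOW
g5 = g3 NAND g2 = HIGH NAND HIGH = LOW
g7 = g2 NAND I2 = HIGH NAND HIGH = LOW
g8 = g4 NAND g5 = LOW NAND LOW = HIGH
g9 = g3 NAND g7 = HIGH NAND LOW = HIGH
g12 = g8 NAND g5 = HIGH NAND LOW = HIGH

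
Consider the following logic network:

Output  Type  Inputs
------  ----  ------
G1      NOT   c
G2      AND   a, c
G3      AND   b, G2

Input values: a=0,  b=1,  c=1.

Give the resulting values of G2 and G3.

G2 = a AND c = 0 AND 1 = 0
G3 = b AND G2 = 1 AND 0 = 0

G2 = 0, G3 = 0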